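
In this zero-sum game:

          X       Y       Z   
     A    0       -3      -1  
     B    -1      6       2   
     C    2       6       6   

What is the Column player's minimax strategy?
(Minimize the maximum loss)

Column should play X, value = 2

Work:
Column player minimizes Row's maximum payoff:
Column X: max payoff to Row = 2
Column Y: max payoff to Row = 6
Column Z: max payoff to Row = 6
Minimum is 2, achieved by column X.
Minimax strategy: X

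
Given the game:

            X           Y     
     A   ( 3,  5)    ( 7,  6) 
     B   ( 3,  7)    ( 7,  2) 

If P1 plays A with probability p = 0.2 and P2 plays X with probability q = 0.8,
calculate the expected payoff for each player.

E[P1] = 3.8, E[P2] = 5.84

Work:
E[P1] = p·q·π₁(A,X) + p·(1-q)·π₁(A,Y) + (1-p)·q·π₁(B,X) + (1-p)·(1-q)·π₁(B,Y)
= 0.2·0.8·3 + 0.2·0.2·7 + 0.8·0.8·3 + 0.8·0.2·7
= 3.8

E[P2] = 5.84 (similar calculation)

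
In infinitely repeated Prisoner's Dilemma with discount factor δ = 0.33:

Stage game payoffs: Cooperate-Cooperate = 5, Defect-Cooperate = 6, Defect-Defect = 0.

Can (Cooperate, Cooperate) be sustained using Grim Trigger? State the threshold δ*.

δ* = 0.1667; since δ = 0.33 ≥ 0.1667, cooperation can be sustained

Work:
For Grim Trigger:
Cooperate forever: 5/(1-δ)
Defect then punished: 6 + 0·δ/(1-δ)
Need: 5/(1-δ) ≥ 6 + 0·δ/(1-δ)
Solving: δ ≥ (T-R)/(T-P) = (6-5)/(6-0) = 0.1667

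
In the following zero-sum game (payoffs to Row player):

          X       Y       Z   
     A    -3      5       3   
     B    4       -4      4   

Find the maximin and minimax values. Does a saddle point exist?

Maximin = -3, Minimax = 4, Saddle: False

Work:
Row minimums: [-3, -4] → maximin = -3
Column maximums: [4, 5, 4] → minimax = 4
No saddle point (maximin ≠ minimax). Mixed strategy needed.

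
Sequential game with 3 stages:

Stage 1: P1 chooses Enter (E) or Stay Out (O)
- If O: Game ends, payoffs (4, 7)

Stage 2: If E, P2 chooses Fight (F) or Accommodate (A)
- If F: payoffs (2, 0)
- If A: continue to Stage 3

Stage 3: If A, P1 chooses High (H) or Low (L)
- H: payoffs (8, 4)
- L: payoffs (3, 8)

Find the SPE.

SPE: (E, A, H); Outcome (8, 4)

Work:
Stage 3: P1 chooses H (8 vs 3)
Stage 2: P2: F->0, A->4 (anticipating H). Choose A
Stage 1: P1: O->4, E->8 (anticipating A, H). Choose E
SPE path: E -> A -> H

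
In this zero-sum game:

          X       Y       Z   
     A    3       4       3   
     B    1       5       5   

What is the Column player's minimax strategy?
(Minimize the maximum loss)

Column should play X, value = 3

Work:
Column player minimizes Row's maximum payoff:
Column X: max payoff to Row = 3
Column Y: max payoff to Row = 5
Column Z: max payoff to Row = 5
Minimum is 3, achieved by column X.
Minimax strategy: X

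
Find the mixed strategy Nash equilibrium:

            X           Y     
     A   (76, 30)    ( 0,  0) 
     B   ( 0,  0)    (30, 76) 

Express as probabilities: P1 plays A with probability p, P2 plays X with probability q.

p = 0.717, q = 0.283

Work:
Find probabilities that make opponent indifferent:
P2 chooses q to make P1 indifferent between A and B
P1 chooses p to make P2 indifferent between X and Y
Mixed NE: P1 plays (A: 0.717, B: 0.283), P2 plays (X: 0.283, Y: 0.717)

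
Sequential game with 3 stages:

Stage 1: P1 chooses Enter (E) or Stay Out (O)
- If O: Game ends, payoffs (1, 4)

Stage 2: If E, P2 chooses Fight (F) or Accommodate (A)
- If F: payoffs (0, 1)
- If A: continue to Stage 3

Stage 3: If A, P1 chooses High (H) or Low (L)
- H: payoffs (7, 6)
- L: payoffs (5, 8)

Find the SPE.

SPE: (E, A, H); Outcome (7, 6)

Work:
Stage 3: P1 chooses H (7 vs 5)
Stage 2: P2: F->1, A->6 (anticipating H). Choose A
Stage 1: P1: O->1, E->7 (anticipating A, H). Choose E
SPE path: E -> A -> H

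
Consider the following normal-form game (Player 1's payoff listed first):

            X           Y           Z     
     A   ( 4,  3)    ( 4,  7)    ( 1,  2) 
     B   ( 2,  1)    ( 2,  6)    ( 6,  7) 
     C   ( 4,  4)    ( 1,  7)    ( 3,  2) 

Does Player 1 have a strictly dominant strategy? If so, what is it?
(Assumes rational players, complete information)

No strictly dominant strategy exists for Player 1

Work:
A strategy strictly dominates another if it gives a strictly higher payoff against every opponent action. Compare each pair of P1's strategies column-by-column:
  A vs B: [4 vs 2, 4 vs 2, 1 vs 6] → A does not strictly dominate B (column Z: 1 ≤ 6)
  A vs C: [4 vs 4, 4 vs 1, 1 vs 3] → A does not strictly dominate C (column X: 4 ≤ 4)
  B vs A: [2 vs 4, 2 vs 4, 6 vs 1] → B does not strictly dominate A (column X: 2 ≤ 4)
  B vs C: [2 vs 4, 2 vs 1, 6 vs 3] → B does not strictly dominate C (column X: 2 ≤ 4)
  C vs A: [4 vs 4, 1 vs 4, 3 vs 1] → C does not strictly dominate A (column X: 4 ≤ 4)
  C vs B: [4 vs 2, 1 vs 2, 3 vs 6] → C does not strictly dominate B (column Y: 1 ≤ 2)
No single strategy strictly dominates all others → no strictly dominant strategy.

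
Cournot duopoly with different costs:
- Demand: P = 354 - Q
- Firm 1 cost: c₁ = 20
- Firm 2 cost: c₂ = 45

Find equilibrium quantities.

q₁* = 119.67, q₂* = 94.67

Work:
Reaction: q₁ = (354 - 20 - q₂)/2
Reaction: q₂ = (354 - 45 - q₁)/2
Solve simultaneously:
q₁* = (354 - 2×20 + 45)/3 = 119.67
q₂* = (354 - 2×45 + 20)/3 = 94.67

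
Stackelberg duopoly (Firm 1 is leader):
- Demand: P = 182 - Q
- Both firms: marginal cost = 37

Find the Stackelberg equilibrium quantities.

q₁* (leader) = 72.5, q₂* (follower) = 36.25

Work:
Follower's reaction: q₂ = (a - c - q₁)/2
Leader substitutes: π₁ = q₁·(a - q₁ - (a-c-q₁)/2 - c)
FOC: q₁* = (182 - 37)/2 = 72.50
Then: q₂* = (182 - 37 - 72.5)/2 = 36.25
Leader has first-mover advantage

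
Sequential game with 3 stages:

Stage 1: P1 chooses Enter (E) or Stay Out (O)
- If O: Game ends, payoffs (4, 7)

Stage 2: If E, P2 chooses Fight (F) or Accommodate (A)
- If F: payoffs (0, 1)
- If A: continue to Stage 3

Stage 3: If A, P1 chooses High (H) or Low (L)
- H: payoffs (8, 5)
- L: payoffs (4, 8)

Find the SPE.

SPE: (E, A, H); Outcome (8, 5)

Work:
Stage 3: P1 chooses H (8 vs 4)
Stage 2: P2: F->1, A->5 (anticipating H). Choose A
Stage 1: P1: O->4, E->8 (anticipating A, H). Choose E
SPE path: E -> A -> H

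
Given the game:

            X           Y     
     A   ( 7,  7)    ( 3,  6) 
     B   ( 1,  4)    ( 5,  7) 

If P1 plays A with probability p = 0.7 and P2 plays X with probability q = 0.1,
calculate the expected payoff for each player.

E[P1] = 3.76, E[P2] = 6.28

Work:
E[P1] = p·q·π₁(A,X) + p·(1-q)·π₁(A,Y) + (1-p)·q·π₁(B,X) + (1-p)·(1-q)·π₁(B,Y)
= 0.7·0.1·7 + 0.7·0.9·3 + 0.3·0.1·1 + 0.3·0.9·5
= 3.76

E[P2] = 6.28 (similar calculation)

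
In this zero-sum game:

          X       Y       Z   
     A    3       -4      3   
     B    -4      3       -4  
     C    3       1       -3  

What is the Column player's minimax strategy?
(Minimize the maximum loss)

Column should play X or Y or Z (all achieve the minimum), value = 3

Work:
Column player minimizes Row's maximum payoff:
Column X: max payoff to Row = 3
Column Y: max payoff to Row = 3
Column Z: max payoff to Row = 3
Minimum is 3, achieved by columns X, Y, Z (tied).
Each of X or Y or Z is a minimax strategy.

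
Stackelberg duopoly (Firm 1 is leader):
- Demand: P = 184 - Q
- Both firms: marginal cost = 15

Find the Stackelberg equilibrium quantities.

q₁* (leader) = 84.5, q₂* (follower) = 42.25

Work:
Follower's reaction: q₂ = (a - c - q₁)/2
Leader substitutes: π₁ = q₁·(a - q₁ - (a-c-q₁)/2 - c)
FOC: q₁* = (184 - 15)/2 = 84.50
Then: q₂* = (184 - 15 - 84.5)/2 = 42.25
Leader has first-mover advantage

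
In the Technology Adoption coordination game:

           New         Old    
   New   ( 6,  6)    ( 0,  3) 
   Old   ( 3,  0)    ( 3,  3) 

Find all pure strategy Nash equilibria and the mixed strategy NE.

Pure NE: (New, New) and (Old, Old); Mixed NE: p = 0.5, q = 0.5

Work:
Check pure NE:
(New, New): (6, 6) - no unilateral deviation beneficial
(Old, Old): (3, 3) - no unilateral deviation beneficial
Mixed NE: P1 plays New with p = 0.5, P2 plays New with q = 0.5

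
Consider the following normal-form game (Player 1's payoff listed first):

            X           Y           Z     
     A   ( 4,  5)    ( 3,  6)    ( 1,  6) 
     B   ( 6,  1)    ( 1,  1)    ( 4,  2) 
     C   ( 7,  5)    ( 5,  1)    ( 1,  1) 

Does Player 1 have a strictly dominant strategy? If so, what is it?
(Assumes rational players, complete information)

No strictly dominant strategy exists for Player 1

Work:
A strategy strictly dominates another if it gives a strictly higher payoff against every opponent action. Compare each pair of P1's strategies column-by-column:
  A vs B: [4 vs 6, 3 vs 1, 1 vs 4] → A does not strictly dominate B (column X: 4 ≤ 6)
  A vs C: [4 vs 7, 3 vs 5, 1 vs 1] → A does not strictly dominate C (column X: 4 ≤ 7)
  B vs A: [6 vs 4, 1 vs 3, 4 vs 1] → B does not strictly dominate A (column Y: 1 ≤ 3)
  B vs C: [6 vs 7, 1 vs 5, 4 vs 1] → B does not strictly dominate C (column X: 6 ≤ 7)
  C vs A: [7 vs 4, 5 vs 3, 1 vs 1] → C does not strictly dominate A (column Z: 1 ≤ 1)
  C vs B: [7 vs 6, 5 vs 1, 1 vs 4] → C does not strictly dominate B (column Z: 1 ≤ 4)
No single strategy strictly dominates all others → no strictly dominant strategy.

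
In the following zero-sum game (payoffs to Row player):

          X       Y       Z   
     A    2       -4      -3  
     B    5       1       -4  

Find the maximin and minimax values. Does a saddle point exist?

Maximin = -4, Minimax = -3, Saddle: False

Work:
Row minimums: [-4, -4] → maximin = -4
Column maximums: [5, 1, -3] → minimax = -3
No saddle point (maximin ≠ minimax). Mixed strategy needed.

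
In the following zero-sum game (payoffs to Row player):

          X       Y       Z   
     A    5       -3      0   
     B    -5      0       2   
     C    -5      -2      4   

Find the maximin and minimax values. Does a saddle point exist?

Maximin = -3, Minimax = 0, Saddle: False

Work:
Row minimums: [-3, -5, -5] → maximin = -3
Column maximums: [5, 0, 4] → minimax = 0
No saddle point (maximin ≠ minimax). Mixed strategy needed.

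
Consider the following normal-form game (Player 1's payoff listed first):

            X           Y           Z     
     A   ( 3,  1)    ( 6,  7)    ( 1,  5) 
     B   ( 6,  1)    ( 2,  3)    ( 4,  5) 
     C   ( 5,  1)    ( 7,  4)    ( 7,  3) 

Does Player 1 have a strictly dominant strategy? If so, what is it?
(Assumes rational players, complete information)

No strictly dominant strategy exists for Player 1

Work:
A strategy strictly dominates another if it gives a strictly higher payoff against every opponent action. Compare each pair of P1's strategies column-by-column:
  A vs B: [3 vs 6, 6 vs 2, 1 vs 4] → A does not strictly dominate B (column X: 3 ≤ 6)
  A vs C: [3 vs 5, 6 vs 7, 1 vs 7] → A does not strictly dominate C (column X: 3 ≤ 5)
  B vs A: [6 vs 3, 2 vs 6, 4 vs 1] → B does not strictly dominate A (column Y: 2 ≤ 6)
  B vs C: [6 vs 5, 2 vs 7, 4 vs 7] → B does not strictly dominate C (column Y: 2 ≤ 7)
  C vs A: [5 vs 3, 7 vs 6, 7 vs 1] → C strictly dominates A
  C vs B: [5 vs 6, 7 vs 2, 7 vs 4] → C does not strictly dominate B (column X: 5 ≤ 6)
No single strategy strictly dominates all others → no strictly dominant strategy.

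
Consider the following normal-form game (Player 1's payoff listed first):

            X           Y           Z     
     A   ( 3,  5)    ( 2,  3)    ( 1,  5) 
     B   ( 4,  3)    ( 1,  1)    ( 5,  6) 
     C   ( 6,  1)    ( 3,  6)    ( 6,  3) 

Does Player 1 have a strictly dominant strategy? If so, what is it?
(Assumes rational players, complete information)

Yes, Player 1's strictly dominant strategy is C

Work:
A strategy strictly dominates another if it gives a strictly higher payoff against every opponent action. Compare each pair of P1's strategies column-by-column:
  A vs B: [3 vs 4, 2 vs 1, 1 vs 5] → A does not strictly dominate B (column X: 3 ≤ 4)
  A vs C: [3 vs 6, 2 vs 3, 1 vs 6] → A does not strictly dominate C (column X: 3 ≤ 6)
  B vs A: [4 vs 3, 1 vs 2, 5 vs 1] → B does not strictly dominate A (column Y: 1 ≤ 2)
  B vs C: [4 vs 6, 1 vs 3, 5 vs 6] → B does not strictly dominate C (column X: 4 ≤ 6)
  C vs A: [6 vs 3, 3 vs 2, 6 vs 1] → C strictly dominates A
  C vs B: [6 vs 4, 3 vs 1, 6 vs 5] → C strictly dominates B
C strictly dominates every other strategy → strictly dominant.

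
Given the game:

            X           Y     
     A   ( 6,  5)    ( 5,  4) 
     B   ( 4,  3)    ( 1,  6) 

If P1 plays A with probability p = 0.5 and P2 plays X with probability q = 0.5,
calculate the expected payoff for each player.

E[P1] = 4.0, E[P2] = 4.5

Work:
E[P1] = p·q·π₁(A,X) + p·(1-q)·π₁(A,Y) + (1-p)·q·π₁(B,X) + (1-p)·(1-q)·π₁(B,Y)
= 0.5·0.5·6 + 0.5·0.5·5 + 0.5·0.5·4 + 0.5·0.5·1
= 4.0

E[P2] = 4.5 (similar calculation)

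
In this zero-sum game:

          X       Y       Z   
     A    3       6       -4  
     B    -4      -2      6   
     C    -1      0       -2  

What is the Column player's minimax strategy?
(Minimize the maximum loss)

Column should play X, value = 3

Work:
Column player minimizes Row's maximum payoff:
Column X: max payoff to Row = 3
Column Y: max payoff to Row = 6
Column Z: max payoff to Row = 6
Minimum is 3, achieved by column X.
Minimax strategy: X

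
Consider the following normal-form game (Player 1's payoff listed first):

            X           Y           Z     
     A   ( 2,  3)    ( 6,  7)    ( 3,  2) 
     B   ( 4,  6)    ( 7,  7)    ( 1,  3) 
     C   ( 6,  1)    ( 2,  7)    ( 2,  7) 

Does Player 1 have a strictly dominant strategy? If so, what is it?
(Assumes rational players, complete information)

No strictly dominant strategy exists for Player 1

Work:
A strategy strictly dominates another if it gives a strictly higher payoff against every opponent action. Compare each pair of P1's strategies column-by-column:
  A vs B: [2 vs 4, 6 vs 7, 3 vs 1] → A does not strictly dominate B (column X: 2 ≤ 4)
  A vs C: [2 vs 6, 6 vs 2, 3 vs 2] → A does not strictly dominate C (column X: 2 ≤ 6)
  B vs A: [4 vs 2, 7 vs 6, 1 vs 3] → B does not strictly dominate A (column Z: 1 ≤ 3)
  B vs C: [4 vs 6, 7 vs 2, 1 vs 2] → B does not strictly dominate C (column X: 4 ≤ 6)
  C vs A: [6 vs 2, 2 vs 6, 2 vs 3] → C does not strictly dominate A (column Y: 2 ≤ 6)
  C vs B: [6 vs 4, 2 vs 7, 2 vs 1] → C does not strictly dominate B (column Y: 2 ≤ 7)
No single strategy strictly dominates all others → no strictly dominant strategy.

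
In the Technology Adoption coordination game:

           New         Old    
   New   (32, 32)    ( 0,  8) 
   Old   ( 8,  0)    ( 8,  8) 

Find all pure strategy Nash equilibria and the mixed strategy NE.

Pure NE: (New, New) and (Old, Old); Mixed NE: p = 0.25, q = 0.25

Work:
Check pure NE:
(New, New): (32, 32) - no unilateral deviation beneficial
(Old, Old): (8, 8) - no unilateral deviation beneficial
Mixed NE: P1 plays New with p = 0.25, P2 plays New with q = 0.25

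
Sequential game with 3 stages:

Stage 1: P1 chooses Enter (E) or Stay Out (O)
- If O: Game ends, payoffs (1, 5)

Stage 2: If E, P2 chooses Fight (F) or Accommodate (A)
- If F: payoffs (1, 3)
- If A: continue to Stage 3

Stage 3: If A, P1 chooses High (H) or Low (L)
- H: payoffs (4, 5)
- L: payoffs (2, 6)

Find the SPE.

SPE: (E, A, H); Outcome (4, 5)

Work:
Stage 3: P1 chooses H (4 vs 2)
Stage 2: P2: F->3, A->5 (anticipating H). Choose A
Stage 1: P1: O->1, E->4 (anticipating A, H). Choose E
SPE path: E -> A -> H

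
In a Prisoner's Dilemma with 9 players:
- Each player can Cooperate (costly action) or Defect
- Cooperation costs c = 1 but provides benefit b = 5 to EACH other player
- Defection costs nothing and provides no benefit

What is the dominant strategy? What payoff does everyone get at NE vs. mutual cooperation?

Dominant: Defect; NE payoff = 0; Coop payoff = 39

Work:
Defect dominates (saves cost c = 1, benefit to others is external)
NE: All defect → everyone gets 0
If all cooperate: each receives (8)×5 - 1 = 39
Social dilemma: 39 > 0 but NE gives 0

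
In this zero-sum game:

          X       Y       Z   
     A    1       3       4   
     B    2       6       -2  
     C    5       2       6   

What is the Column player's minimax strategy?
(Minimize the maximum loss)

Column should play X, value = 5

Work:
Column player minimizes Row's maximum payoff:
Column X: max payoff to Row = 5
Column Y: max payoff to Row = 6
Column Z: max payoff to Row = 6
Minimum is 5, achieved by column X.
Minimax strategy: X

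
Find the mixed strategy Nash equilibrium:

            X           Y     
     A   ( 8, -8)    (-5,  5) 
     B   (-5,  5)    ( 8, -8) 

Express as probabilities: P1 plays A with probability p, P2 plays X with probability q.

p = 0.5, q = 0.5

Work:
Find probabilities that make opponent indifferent:
P2 chooses q to make P1 indifferent between A and B
P1 chooses p to make P2 indifferent between X and Y
Mixed NE: P1 plays (A: 0.5, B: 0.5), P2 plays (X: 0.5, Y: 0.5)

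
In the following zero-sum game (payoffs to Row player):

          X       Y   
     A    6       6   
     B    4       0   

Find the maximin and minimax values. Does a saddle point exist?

Maximin = 6, Minimax = 6, Saddle: True

Work:
Row minimums: [6, 0] → maximin = 6
Column maximums: [6, 6] → minimax = 6
Saddle point exists! Game value = 6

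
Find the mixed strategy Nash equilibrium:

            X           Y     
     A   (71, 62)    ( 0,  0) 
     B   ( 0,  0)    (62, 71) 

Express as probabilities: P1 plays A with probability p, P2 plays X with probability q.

p = 0.5338, q = 0.4662

Work:
Find probabilities that make opponent indifferent:
P2 chooses q to make P1 indifferent between A and B
P1 chooses p to make P2 indifferent between X and Y
Mixed NE: P1 plays (A: 0.5338, B: 0.4662), P2 plays (X: 0.4662, Y: 0.5338)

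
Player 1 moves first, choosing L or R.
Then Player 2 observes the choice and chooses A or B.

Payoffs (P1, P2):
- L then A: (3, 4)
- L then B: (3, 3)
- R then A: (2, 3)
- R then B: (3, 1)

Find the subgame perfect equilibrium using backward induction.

P1 plays L, P2 plays A after L and A after R; Payoff (3, 4)

Work:
Backward induction:
After L: P2 chooses A → P1 gets 3
After R: P2 chooses A → P1 gets 2
P1 chooses L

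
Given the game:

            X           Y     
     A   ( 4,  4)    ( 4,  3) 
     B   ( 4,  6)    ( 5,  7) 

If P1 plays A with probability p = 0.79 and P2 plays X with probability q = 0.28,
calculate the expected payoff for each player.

E[P1] = 4.1512, E[P2] = 4.0024

Work:
E[P1] = p·q·π₁(A,X) + p·(1-q)·π₁(A,Y) + (1-p)·q·π₁(B,X) + (1-p)·(1-q)·π₁(B,Y)
= 0.79·0.28·4 + 0.79·0.72·4 + 0.21·0.28·4 + 0.21·0.72·5
= 4.1512

E[P2] = 4.0024 (similar calculation)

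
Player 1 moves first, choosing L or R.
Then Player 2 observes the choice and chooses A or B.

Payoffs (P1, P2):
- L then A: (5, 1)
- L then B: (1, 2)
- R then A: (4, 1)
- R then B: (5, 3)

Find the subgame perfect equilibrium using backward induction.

P1 plays R, P2 plays B after L and B after R; Payoff (5, 3)

Work:
Backward induction:
After L: P2 chooses B → P1 gets 1
After R: P2 chooses B → P1 gets 5
P1 chooses R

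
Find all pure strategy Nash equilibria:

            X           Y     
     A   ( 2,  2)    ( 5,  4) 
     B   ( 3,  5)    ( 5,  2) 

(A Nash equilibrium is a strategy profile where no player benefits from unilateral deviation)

Nash equilibrium: (A, Y), (B, X)

Work:
Best responses:
  P1 vs X: payoffs [2, 3] → best response B (payoff 3)
  P1 vs Y: payoffs [5, 5] → best response A/B (payoff 5)
  P2 vs A: payoffs [2, 4] → best response Y (payoff 4)
  P2 vs B: payoffs [5, 2] → best response X (payoff 5)
Mutual best responses: (A,Y), (B,X) → Nash equilibria.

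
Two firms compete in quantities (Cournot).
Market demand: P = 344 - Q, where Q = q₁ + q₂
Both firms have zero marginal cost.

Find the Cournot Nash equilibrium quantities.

q₁* = q₂* = 114.67; P* = 114.67

Work:
Profit: π_i = P·q_i = (a - q_i - q_j)·q_i
FOC: ∂π_i/∂q_i = a - 2q_i - q_j = 0
Reaction function: q_i = (344 - q_j)/2
Symmetry: q* = 344/3 = 114.67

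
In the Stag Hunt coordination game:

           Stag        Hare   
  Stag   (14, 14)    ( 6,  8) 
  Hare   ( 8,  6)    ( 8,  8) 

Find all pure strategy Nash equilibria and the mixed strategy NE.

Pure NE: (Stag, Stag) and (Hare, Hare); Mixed NE: p = 0.25, q = 0.25

Work:
Check pure NE:
(Stag, Stag): (14, 14) - no unilateral deviation beneficial
(Hare, Hare): (8, 8) - no unilateral deviation beneficial
Mixed NE: P1 plays Stag with p = 0.25, P2 plays Stag with q = 0.25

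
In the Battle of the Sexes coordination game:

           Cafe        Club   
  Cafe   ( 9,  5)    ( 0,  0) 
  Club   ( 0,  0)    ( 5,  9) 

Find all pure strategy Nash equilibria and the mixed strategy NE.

Pure NE: (Cafe, Cafe) and (Club, Club); Mixed NE: p = 0.6429, q = 0.3571

Work:
Check pure NE:
(Cafe, Cafe): (9, 5) - no unilateral deviation beneficial
(Club, Club): (5, 9) - no unilateral deviation beneficial
Mixed NE: P1 plays Cafe with p = 0.6429, P2 plays Cafe with q = 0.3571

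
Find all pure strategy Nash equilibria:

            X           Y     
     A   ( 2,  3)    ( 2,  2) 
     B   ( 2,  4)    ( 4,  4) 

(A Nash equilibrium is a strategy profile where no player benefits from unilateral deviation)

Nash equilibrium: (A, X), (B, X), (B, Y)

Work:
Best responses:
  P1 vs X: payoffs [2, 2] → best response A/B (payoff 2)
  P1 vs Y: payoffs [2, 4] → best response B (payoff 4)
  P2 vs A: payoffs [3, 2] → best response X (payoff 3)
  P2 vs B: payoffs [4, 4] → best response X/Y (payoff 4)
Mutual best responses: (A,X), (B,X), (B,Y) → Nash equilibria.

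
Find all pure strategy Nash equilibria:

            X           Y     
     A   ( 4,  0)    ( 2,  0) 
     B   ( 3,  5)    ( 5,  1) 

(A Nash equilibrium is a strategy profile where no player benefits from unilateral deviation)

Nash equilibrium: (A, X)

Work:
Best responses:
  P1 vs X: payoffs [4, 3] → best response A (payoff 4)
  P1 vs Y: payoffs [2, 5] → best response B (payoff 5)
  P2 vs A: payoffs [0, 0] → best response X/Y (payoff 0)
  P2 vs B: payoffs [5, 1] → best response X (payoff 5)
Mutual best responses: (A,X) → Nash equilibria.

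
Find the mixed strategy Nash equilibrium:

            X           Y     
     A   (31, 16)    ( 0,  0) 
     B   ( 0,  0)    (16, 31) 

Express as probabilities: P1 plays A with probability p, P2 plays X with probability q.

p = 0.6596, q = 0.3404

Work:
Find probabilities that make opponent indifferent:
P2 chooses q to make P1 indifferent between A and B
P1 chooses p to make P2 indifferent between X and Y
Mixed NE: P1 plays (A: 0.6596, B: 0.3404), P2 plays (X: 0.3404, Y: 0.6596)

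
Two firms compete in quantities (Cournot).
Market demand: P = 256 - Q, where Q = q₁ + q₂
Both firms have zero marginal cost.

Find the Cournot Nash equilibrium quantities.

q₁* = q₂* = 85.33; P* = 85.33

Work:
Profit: π_i = P·q_i = (a - q_i - q_j)·q_i
FOC: ∂π_i/∂q_i = a - 2q_i - q_j = 0
Reaction function: q_i = (256 - q_j)/2
Symmetry: q* = 256/3 = 85.33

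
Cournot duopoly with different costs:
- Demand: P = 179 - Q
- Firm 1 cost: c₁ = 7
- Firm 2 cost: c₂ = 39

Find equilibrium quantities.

q₁* = 68.0, q₂* = 36.0

Work:
Reaction: q₁ = (179 - 7 - q₂)/2
Reaction: q₂ = (179 - 39 - q₁)/2
Solve simultaneously:
q₁* = (179 - 2×7 + 39)/3 = 68.0
q₂* = (179 - 2×39 + 7)/3 = 36.0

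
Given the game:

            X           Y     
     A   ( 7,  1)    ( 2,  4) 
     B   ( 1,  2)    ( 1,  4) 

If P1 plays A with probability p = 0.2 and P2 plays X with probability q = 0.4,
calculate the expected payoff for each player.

E[P1] = 1.6, E[P2] = 3.12

Work:
E[P1] = p·q·π₁(A,X) + p·(1-q)·π₁(A,Y) + (1-p)·q·π₁(B,X) + (1-p)·(1-q)·π₁(B,Y)
= 0.2·0.4·7 + 0.2·0.6·2 + 0.8·0.4·1 + 0.8·0.6·1
= 1.6

E[P2] = 3.12 (similar calculation)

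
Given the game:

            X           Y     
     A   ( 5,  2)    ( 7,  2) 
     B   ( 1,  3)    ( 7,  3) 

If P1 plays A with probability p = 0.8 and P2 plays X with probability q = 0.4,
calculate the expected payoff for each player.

E[P1] = 5.88, E[P2] = 2.2

Work:
E[P1] = p·q·π₁(A,X) + p·(1-q)·π₁(A,Y) + (1-p)·q·π₁(B,X) + (1-p)·(1-q)·π₁(B,Y)
= 0.8·0.4·5 + 0.8·0.6·7 + 0.2·0.4·1 + 0.2·0.6·7
= 5.88

E[P2] = 2.2 (similar calculation)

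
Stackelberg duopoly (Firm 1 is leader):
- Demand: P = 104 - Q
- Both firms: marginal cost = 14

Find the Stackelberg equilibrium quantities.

q₁* (leader) = 45.0, q₂* (follower) = 22.5

Work:
Follower's reaction: q₂ = (a - c - q₁)/2
Leader substitutes: π₁ = q₁·(a - q₁ - (a-c-q₁)/2 - c)
FOC: q₁* = (104 - 14)/2 = 45.00
Then: q₂* = (104 - 14 - 45.0)/2 = 22.50
Leader has first-mover advantage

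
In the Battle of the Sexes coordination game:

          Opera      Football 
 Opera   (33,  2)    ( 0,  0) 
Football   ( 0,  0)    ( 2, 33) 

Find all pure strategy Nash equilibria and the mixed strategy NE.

Pure NE: (Opera, Opera) and (Football, Football); Mixed NE: p = 0.9429, q = 0.0571

Work:
Check pure NE:
(Opera, Opera): (33, 2) - no unilateral deviation beneficial
(Football, Football): (2, 33) - no unilateral deviation beneficial
Mixed NE: P1 plays Opera with p = 0.9429, P2 plays Opera with q = 0.0571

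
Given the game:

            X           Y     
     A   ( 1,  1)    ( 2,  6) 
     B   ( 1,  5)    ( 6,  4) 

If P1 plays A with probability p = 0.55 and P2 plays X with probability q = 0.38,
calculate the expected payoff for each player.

E[P1] = 2.736, E[P2] = 4.226

Work:
E[P1] = p·q·π₁(A,X) + p·(1-q)·π₁(A,Y) + (1-p)·q·π₁(B,X) + (1-p)·(1-q)·π₁(B,Y)
= 0.55·0.38·1 + 0.55·0.62·2 + 0.45·0.38·1 + 0.45·0.62·6
= 2.736

E[P2] = 4.226 (similar calculation)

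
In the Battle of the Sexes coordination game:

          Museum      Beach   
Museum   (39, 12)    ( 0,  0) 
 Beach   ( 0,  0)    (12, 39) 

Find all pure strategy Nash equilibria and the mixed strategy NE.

Pure NE: (Museum, Museum) and (Beach, Beach); Mixed NE: p = 0.7647, q = 0.2353

Work:
Check pure NE:
(Museum, Museum): (39, 12) - no unilateral deviation beneficial
(Beach, Beach): (12, 39) - no unilateral deviation beneficial
Mixed NE: P1 plays Museum with p = 0.7647, P2 plays Museum with q = 0.2353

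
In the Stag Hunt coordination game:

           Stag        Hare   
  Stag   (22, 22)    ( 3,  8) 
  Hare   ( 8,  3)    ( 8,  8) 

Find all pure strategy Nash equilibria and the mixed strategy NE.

Pure NE: (Stag, Stag) and (Hare, Hare); Mixed NE: p = 0.2632, q = 0.2632

Work:
Check pure NE:
(Stag, Stag): (22, 22) - no unilateral deviation beneficial
(Hare, Hare): (8, 8) - no unilateral deviation beneficial
Mixed NE: P1 plays Stag with p = 0.2632, P2 plays Stag with q = 0.2632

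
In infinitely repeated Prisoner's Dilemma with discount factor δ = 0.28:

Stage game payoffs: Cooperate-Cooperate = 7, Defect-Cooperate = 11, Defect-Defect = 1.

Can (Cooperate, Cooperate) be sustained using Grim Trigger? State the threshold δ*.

δ* = 0.4; since δ = 0.28 < 0.4, cooperation cannot be sustained

Work:
For Grim Trigger:
Cooperate forever: 7/(1-δ)
Defect then punished: 11 + 1·δ/(1-δ)
Need: 7/(1-δ) ≥ 11 + 1·δ/(1-δ)
Solving: δ ≥ (T-R)/(T-P) = (11-7)/(11-1) = 0.4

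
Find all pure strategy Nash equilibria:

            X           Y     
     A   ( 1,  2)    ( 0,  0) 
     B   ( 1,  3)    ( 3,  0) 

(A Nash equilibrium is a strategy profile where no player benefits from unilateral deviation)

Nash equilibrium: (A, X), (B, X)

Work:
Best responses:
  P1 vs X: payoffs [1, 1] → best response A/B (payoff 1)
  P1 vs Y: payoffs [0, 3] → best response B (payoff 3)
  P2 vs A: payoffs [2, 0] → best response X (payoff 2)
  P2 vs B: payoffs [3, 0] → best response X (payoff 3)
Mutual best responses: (A,X), (B,X) → Nash equilibria.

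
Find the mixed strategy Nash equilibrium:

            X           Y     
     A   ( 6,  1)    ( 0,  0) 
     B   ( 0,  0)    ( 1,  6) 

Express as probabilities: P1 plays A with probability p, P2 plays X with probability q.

p = 0.8571, q = 0.1429

Work:
Find probabilities that make opponent indifferent:
P2 chooses q to make P1 indifferent between A and B
P1 chooses p to make P2 indifferent between X and Y
Mixed NE: P1 plays (A: 0.8571, B: 0.1429), P2 plays (X: 0.1429, Y: 0.8571)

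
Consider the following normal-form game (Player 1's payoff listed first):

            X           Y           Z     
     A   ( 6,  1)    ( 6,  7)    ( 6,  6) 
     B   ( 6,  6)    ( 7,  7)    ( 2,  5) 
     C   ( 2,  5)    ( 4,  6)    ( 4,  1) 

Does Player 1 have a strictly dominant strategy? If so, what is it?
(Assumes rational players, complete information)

No strictly dominant strategy exists for Player 1

Work:
A strategy strictly dominates another if it gives a strictly higher payoff against every opponent action. Compare each pair of P1's strategies column-by-column:
  A vs B: [6 vs 6, 6 vs 7, 6 vs 2] → A does not strictly dominate B (column X: 6 ≤ 6)
  A vs C: [6 vs 2, 6 vs 4, 6 vs 4] → A strictly dominates C
  B vs A: [6 vs 6, 7 vs 6, 2 vs 6] → B does not strictly dominate A (column X: 6 ≤ 6)
  B vs C: [6 vs 2, 7 vs 4, 2 vs 4] → B does not strictly dominate C (column Z: 2 ≤ 4)
  C vs A: [2 vs 6, 4 vs 6, 4 vs 6] → C does not strictly dominate A (column X: 2 ≤ 6)
  C vs B: [2 vs 6, 4 vs 7, 4 vs 2] → C does not strictly dominate B (column X: 2 ≤ 6)
No single strategy strictly dominates all others → no strictly dominant strategy.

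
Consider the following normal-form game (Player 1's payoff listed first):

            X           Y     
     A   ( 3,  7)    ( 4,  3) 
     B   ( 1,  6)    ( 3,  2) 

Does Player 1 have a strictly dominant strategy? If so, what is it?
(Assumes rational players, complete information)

Yes, Player 1's strictly dominant strategy is A

Work:
A strategy strictly dominates another if it gives a strictly higher payoff against every opponent action. Compare each pair of P1's strategies column-by-column:
  A vs B: [3 vs 1, 4 vs 3] → A strictly dominates B
  B vs A: [1 vs 3, 3 vs 4] → B does not strictly dominate A (column X: 1 ≤ 3)
A strictly dominates every other strategy → strictly dominant.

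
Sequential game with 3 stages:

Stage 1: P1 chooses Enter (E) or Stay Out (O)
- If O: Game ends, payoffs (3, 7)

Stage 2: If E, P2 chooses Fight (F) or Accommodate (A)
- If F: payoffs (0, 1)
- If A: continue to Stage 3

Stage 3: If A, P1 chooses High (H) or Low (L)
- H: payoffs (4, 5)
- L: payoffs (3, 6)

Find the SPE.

SPE: (E, A, H); Outcome (4, 5)

Work:
Stage 3: P1 chooses H (4 vs 3)
Stage 2: P2: F->1, A->5 (anticipating H). Choose A
Stage 1: P1: O->3, E->4 (anticipating A, H). Choose E
SPE path: E -> A -> H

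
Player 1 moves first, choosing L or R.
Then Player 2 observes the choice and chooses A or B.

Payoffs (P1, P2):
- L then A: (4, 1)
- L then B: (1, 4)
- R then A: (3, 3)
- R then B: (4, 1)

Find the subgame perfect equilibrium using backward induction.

P1 plays R, P2 plays B after L and A after R; Payoff (3, 3)

Work:
Backward induction:
After L: P2 chooses B → P1 gets 1
After R: P2 chooses A → P1 gets 3
P1 chooses R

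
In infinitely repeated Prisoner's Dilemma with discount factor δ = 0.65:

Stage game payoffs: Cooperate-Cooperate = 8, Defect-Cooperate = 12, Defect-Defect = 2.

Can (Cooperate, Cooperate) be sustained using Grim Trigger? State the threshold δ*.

δ* = 0.4; since δ = 0.65 ≥ 0.4, cooperation can be sustained

Work:
For Grim Trigger:
Cooperate forever: 8/(1-δ)
Defect then punished: 12 + 2·δ/(1-δ)
Need: 8/(1-δ) ≥ 12 + 2·δ/(1-δ)
Solving: δ ≥ (T-R)/(T-P) = (12-8)/(12-2) = 0.4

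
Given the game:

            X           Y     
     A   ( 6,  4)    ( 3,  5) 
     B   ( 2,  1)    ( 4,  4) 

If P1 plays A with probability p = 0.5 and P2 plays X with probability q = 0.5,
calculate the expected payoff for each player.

E[P1] = 3.75, E[P2] = 3.5

Work:
E[P1] = p·q·π₁(A,X) + p·(1-q)·π₁(A,Y) + (1-p)·q·π₁(B,X) + (1-p)·(1-q)·π₁(B,Y)
= 0.5·0.5·6 + 0.5·0.5·3 + 0.5·0.5·2 + 0.5·0.5·4
= 3.75

E[P2] = 3.5 (similar calculation)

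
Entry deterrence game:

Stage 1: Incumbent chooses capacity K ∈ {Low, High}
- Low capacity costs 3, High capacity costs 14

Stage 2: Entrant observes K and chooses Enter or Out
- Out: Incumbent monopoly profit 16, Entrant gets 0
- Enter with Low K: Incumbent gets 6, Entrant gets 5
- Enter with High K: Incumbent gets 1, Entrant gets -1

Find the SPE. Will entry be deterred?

SPE: (Low, Enter|Low, Out|High); Entry not deterred. Incumbent net profit = 3, Entrant gets 5

Work:
After Low K: Entrant enters (5 > 0)
After High K: Entrant stays out (-1 < 0)
Incumbent: Low → 6−3=3, High → 16−14=2
Incumbent chooses Low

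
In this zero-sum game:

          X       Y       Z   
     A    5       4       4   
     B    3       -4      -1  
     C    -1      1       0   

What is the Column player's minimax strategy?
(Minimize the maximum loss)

Column should play Y or Z (all achieve the minimum), value = 4

Work:
Column player minimizes Row's maximum payoff:
Column X: max payoff to Row = 5
Column Y: max payoff to Row = 4
Column Z: max payoff to Row = 4
Minimum is 4, achieved by columns Y, Z (tied).
Each of Y or Z is a minimax strategy.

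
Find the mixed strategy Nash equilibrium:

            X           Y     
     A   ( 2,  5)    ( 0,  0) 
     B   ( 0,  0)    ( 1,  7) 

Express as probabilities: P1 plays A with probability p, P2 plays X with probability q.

p = 0.5833, q = 0.3333

Work:
Find probabilities that make opponent indifferent:
P2 chooses q to make P1 indifferent between A and B
P1 chooses p to make P2 indifferent between X and Y
Mixed NE: P1 plays (A: 0.5833, B: 0.4167), P2 plays (X: 0.3333, Y: 0.6667)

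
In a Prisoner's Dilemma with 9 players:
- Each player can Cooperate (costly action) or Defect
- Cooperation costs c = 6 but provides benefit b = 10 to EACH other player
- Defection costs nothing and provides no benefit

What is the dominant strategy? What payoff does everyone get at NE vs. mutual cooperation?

Dominant: Defect; NE payoff = 0; Coop payoff = 74

Work:
Defect dominates (saves cost c = 6, benefit to others is external)
NE: All defect → everyone gets 0
If all cooperate: each receives (8)×10 - 6 = 74
Social dilemma: 74 > 0 but NE gives 0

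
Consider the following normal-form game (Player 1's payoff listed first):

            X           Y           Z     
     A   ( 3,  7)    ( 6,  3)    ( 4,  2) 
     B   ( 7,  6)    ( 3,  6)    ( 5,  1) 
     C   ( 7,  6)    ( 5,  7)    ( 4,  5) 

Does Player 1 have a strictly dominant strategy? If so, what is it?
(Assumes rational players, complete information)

No strictly dominant strategy exists for Player 1

Work:
A strategy strictly dominates another if it gives a strictly higher payoff against every opponent action. Compare each pair of P1's strategies column-by-column:
  A vs B: [3 vs 7, 6 vs 3, 4 vs 5] → A does not strictly dominate B (column X: 3 ≤ 7)
  A vs C: [3 vs 7, 6 vs 5, 4 vs 4] → A does not strictly dominate C (column X: 3 ≤ 7)
  B vs A: [7 vs 3, 3 vs 6, 5 vs 4] → B does not strictly dominate A (column Y: 3 ≤ 6)
  B vs C: [7 vs 7, 3 vs 5, 5 vs 4] → B does not strictly dominate C (column X: 7 ≤ 7)
  C vs A: [7 vs 3, 5 vs 6, 4 vs 4] → C does not strictly dominate A (column Y: 5 ≤ 6)
  C vs B: [7 vs 7, 5 vs 3, 4 vs 5] → C does not strictly dominate B (column X: 7 ≤ 7)
No single strategy strictly dominates all others → no strictly dominant strategy.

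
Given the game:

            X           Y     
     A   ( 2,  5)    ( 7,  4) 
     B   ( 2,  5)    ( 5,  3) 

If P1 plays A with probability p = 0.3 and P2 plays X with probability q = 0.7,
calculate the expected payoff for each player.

E[P1] = 3.08, E[P2] = 4.49

Work:
E[P1] = p·q·π₁(A,X) + p·(1-q)·π₁(A,Y) + (1-p)·q·π₁(B,X) + (1-p)·(1-q)·π₁(B,Y)
= 0.3·0.7·2 + 0.3·0.3·7 + 0.7·0.7·2 + 0.7·0.3·5
= 3.08

E[P2] = 4.49 (similar calculation)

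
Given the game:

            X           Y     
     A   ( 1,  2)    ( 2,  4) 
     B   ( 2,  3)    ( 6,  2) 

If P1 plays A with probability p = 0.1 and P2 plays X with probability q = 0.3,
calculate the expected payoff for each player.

E[P1] = 4.49, E[P2] = 2.41

Work:
E[P1] = p·q·π₁(A,X) + p·(1-q)·π₁(A,Y) + (1-p)·q·π₁(B,X) + (1-p)·(1-q)·π₁(B,Y)
= 0.1·0.3·1 + 0.1·0.7·2 + 0.9·0.3·2 + 0.9·0.7·6
= 4.49

E[P2] = 2.41 (similar calculation)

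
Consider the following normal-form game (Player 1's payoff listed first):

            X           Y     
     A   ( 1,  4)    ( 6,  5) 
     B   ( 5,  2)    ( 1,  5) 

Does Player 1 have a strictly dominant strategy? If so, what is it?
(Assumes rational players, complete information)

No strictly dominant strategy exists for Player 1

Work:
A strategy strictly dominates another if it gives a strictly higher payoff against every opponent action. Compare each pair of P1's strategies column-by-column:
  A vs B: [1 vs 5, 6 vs 1] → A does not strictly dominate B (column X: 1 ≤ 5)
  B vs A: [5 vs 1, 1 vs 6] → B does not strictly dominate A (column Y: 1 ≤ 6)
No single strategy strictly dominates all others → no strictly dominant strategy.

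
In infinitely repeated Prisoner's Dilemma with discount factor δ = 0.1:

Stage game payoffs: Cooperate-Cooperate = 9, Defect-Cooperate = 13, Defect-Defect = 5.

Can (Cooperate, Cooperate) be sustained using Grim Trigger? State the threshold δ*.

δ* = 0.5; since δ = 0.1 < 0.5, cooperation cannot be sustained

Work:
For Grim Trigger:
Cooperate forever: 9/(1-δ)
Defect then punished: 13 + 5·δ/(1-δ)
Need: 9/(1-δ) ≥ 13 + 5·δ/(1-δ)
Solving: δ ≥ (T-R)/(T-P) = (13-9)/(13-5) = 0.5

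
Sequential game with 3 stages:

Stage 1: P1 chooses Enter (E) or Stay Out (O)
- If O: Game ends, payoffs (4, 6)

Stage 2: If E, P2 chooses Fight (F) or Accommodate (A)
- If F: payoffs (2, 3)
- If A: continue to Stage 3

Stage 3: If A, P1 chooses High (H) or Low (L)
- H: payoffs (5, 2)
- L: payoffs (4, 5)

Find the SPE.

SPE: (O, F, H); Outcome (4, 6)

Work:
Stage 3: P1 chooses H (5 vs 4)
Stage 2: P2: F->3, A->2 (anticipating H). Choose F
Stage 1: P1: O->4, E->2 (anticipating F, H). Choose O
SPE path: O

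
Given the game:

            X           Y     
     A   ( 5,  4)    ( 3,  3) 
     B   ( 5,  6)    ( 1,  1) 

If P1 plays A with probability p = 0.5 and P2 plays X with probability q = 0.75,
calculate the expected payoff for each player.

E[P1] = 4.25, E[P2] = 4.25

Work:
E[P1] = p·q·π₁(A,X) + p·(1-q)·π₁(A,Y) + (1-p)·q·π₁(B,X) + (1-p)·(1-q)·π₁(B,Y)
= 0.5·0.75·5 + 0.5·0.25·3 + 0.5·0.75·5 + 0.5·0.25·1
= 4.25

E[P2] = 4.25 (similar calculation)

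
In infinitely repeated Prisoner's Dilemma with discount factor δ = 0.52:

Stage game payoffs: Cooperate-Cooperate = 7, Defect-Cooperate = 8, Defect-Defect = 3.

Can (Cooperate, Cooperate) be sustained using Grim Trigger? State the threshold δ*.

δ* = 0.2; since δ = 0.52 ≥ 0.2, cooperation can be sustained

Work:
For Grim Trigger:
Cooperate forever: 7/(1-δ)
Defect then punished: 8 + 3·δ/(1-δ)
Need: 7/(1-δ) ≥ 8 + 3·δ/(1-δ)
Solving: δ ≥ (T-R)/(T-P) = (8-7)/(8-3) = 0.2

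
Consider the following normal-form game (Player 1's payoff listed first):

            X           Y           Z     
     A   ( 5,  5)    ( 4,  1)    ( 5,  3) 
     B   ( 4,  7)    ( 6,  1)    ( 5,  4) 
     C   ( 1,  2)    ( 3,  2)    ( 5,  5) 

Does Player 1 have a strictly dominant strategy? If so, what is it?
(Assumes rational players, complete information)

No strictly dominant strategy exists for Player 1

Work:
A strategy strictly dominates another if it gives a strictly higher payoff against every opponent action. Compare each pair of P1's strategies column-by-column:
  A vs B: [5 vs 4, 4 vs 6, 5 vs 5] → A does not strictly dominate B (column Y: 4 ≤ 6)
  A vs C: [5 vs 1, 4 vs 3, 5 vs 5] → A does not strictly dominate C (column Z: 5 ≤ 5)
  B vs A: [4 vs 5, 6 vs 4, 5 vs 5] → B does not strictly dominate A (column X: 4 ≤ 5)
  B vs C: [4 vs 1, 6 vs 3, 5 vs 5] → B does not strictly dominate C (column Z: 5 ≤ 5)
  C vs A: [1 vs 5, 3 vs 4, 5 vs 5] → C does not strictly dominate A (column X: 1 ≤ 5)
  C vs B: [1 vs 4, 3 vs 6, 5 vs 5] → C does not strictly dominate B (column X: 1 ≤ 4)
No single strategy strictly dominates all others → no strictly dominant strategy.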